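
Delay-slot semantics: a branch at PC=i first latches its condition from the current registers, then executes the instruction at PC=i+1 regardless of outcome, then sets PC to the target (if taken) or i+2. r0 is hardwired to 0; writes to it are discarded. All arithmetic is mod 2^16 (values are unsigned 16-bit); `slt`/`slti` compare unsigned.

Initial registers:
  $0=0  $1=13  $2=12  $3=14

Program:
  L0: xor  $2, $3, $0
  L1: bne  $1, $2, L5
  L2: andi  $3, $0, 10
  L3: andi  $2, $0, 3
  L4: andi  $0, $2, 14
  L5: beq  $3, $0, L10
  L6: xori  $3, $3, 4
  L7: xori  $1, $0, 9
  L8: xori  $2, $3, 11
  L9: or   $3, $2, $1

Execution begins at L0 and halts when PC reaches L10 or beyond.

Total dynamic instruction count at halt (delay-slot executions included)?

#0 xor  $2, $3, $0 ; 0/13/14/14
#1 bne  $1, $2, L5 ; 0/13/14/14 ; →target
#2 andi  $3, $0, 10 ; 0/13/14/0
#5 beq  $3, $0, L10 ; 0/13/14/0 ; →target
#6 xori  $3, $3, 4 ; 0/13/14/4

5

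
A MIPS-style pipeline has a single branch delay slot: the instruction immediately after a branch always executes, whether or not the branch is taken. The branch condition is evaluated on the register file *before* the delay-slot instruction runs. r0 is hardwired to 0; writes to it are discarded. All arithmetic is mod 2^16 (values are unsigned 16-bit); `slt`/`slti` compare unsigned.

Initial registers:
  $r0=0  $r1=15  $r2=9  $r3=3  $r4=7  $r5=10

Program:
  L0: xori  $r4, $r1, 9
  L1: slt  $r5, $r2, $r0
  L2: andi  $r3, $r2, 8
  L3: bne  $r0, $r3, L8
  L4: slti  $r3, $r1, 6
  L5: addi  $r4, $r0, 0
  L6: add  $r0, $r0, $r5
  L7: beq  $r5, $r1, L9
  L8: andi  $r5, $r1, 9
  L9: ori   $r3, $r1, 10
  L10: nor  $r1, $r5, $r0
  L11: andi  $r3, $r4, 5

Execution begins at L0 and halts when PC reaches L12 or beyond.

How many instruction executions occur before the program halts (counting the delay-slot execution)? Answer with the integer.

9

[0] xori  $r4, $r1, 9  →  {$r0:0, $r1:15, $r2:9, $r3:3, $r4:6, $r5:10}
[1] slt  $r5, $r2, $r0  →  {$r0:0, $r1:15, $r2:9, $r3:3, $r4:6, $r5:0}
[2] andi  $r3, $r2, 8  →  {$r0:0, $r1:15, $r2:9, $r3:8, $r4:6, $r5:0}
[3] bne  $r0, $r3, L8  →  {$r0:0, $r1:15, $r2:9, $r3:8, $r4:6, $r5:0}  ⟨branch taken⟩
[4] slti  $r3, $r1, 6  →  {$r0:0, $r1:15, $r2:9, $r3:0, $r4:6, $r5:0}
[8] andi  $r5, $r1, 9  →  {$r0:0, $r1:15, $r2:9, $r3:0, $r4:6, $r5:9}
[9] ori   $r3, $r1, 10  →  {$r0:0, $r1:15, $r2:9, $r3:15, $r4:6, $r5:9}
[10] nor  $r1, $r5, $r0  →  {$r0:0, $r1:65526, $r2:9, $r3:15, $r4:6, $r5:9}
[11] andi  $r3, $r4, 5  →  {$r0:0, $r1:65526, $r2:9, $r3:4, $r4:6, $r5:9}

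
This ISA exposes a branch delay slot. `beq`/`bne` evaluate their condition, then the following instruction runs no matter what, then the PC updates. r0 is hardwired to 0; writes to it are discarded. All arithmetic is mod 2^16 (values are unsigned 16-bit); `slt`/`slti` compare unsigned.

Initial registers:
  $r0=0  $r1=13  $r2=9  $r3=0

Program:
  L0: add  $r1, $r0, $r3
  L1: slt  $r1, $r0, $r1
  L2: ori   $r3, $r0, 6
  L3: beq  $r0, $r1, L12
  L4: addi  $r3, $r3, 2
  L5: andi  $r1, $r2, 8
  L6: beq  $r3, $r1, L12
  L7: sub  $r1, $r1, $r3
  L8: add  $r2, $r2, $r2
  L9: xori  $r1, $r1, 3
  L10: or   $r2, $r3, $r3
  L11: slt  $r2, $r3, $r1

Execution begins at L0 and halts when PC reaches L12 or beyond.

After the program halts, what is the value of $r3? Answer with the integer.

8

[0] add  $r1, $r0, $r3  →  {$r0:0, $r1:0, $r2:9, $r3:0}
[1] slt  $r1, $r0, $r1  →  {$r0:0, $r1:0, $r2:9, $r3:0}
[2] ori   $r3, $r0, 6  →  {$r0:0, $r1:0, $r2:9, $r3:6}
[3] beq  $r0, $r1, L12  →  {$r0:0, $r1:0, $r2:9, $r3:6}  ⟨branch taken⟩
[4] addi  $r3, $r3, 2  →  {$r0:0, $r1:0, $r2:9, $r3:8}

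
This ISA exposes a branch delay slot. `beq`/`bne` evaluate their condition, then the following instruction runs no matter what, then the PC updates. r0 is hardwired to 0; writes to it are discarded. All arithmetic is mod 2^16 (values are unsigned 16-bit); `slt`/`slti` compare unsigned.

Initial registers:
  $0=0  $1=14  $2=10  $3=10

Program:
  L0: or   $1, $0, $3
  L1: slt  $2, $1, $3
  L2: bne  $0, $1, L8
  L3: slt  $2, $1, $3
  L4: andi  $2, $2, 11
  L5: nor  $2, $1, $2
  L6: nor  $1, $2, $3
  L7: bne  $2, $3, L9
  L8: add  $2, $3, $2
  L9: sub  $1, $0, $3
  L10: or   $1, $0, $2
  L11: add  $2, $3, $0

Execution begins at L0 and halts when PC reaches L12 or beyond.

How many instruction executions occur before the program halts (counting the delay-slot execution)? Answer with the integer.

  step pc=0: or   $1, $0, $3  regs=(0,10,10,10)
  step pc=1: slt  $2, $1, $3  regs=(0,10,0,10)
  step pc=2: bne  $0, $1, L8  cond=T  regs=(0,10,0,10)
  step pc=3: slt  $2, $1, $3  regs=(0,10,0,10)
  step pc=8: add  $2, $3, $2  regs=(0,10,10,10)
  step pc=9: sub  $1, $0, $3  regs=(0,65526,10,10)
  step pc=10: or   $1, $0, $2  regs=(0,10,10,10)
  step pc=11: add  $2, $3, $0  regs=(0,10,10,10)

8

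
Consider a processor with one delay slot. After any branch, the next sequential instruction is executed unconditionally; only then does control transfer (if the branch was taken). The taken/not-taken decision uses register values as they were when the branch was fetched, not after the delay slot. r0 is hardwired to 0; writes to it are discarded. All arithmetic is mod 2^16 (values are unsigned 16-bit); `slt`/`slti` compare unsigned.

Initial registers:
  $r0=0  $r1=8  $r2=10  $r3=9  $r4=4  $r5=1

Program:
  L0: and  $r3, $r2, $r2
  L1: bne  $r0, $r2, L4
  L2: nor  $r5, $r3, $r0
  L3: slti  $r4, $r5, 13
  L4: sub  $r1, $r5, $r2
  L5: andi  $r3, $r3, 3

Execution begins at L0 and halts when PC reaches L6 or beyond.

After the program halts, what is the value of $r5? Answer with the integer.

[0] and  $r3, $r2, $r2  →  {$r0:0, $r1:8, $r2:10, $r3:10, $r4:4, $r5:1}
[1] bne  $r0, $r2, L4  →  {$r0:0, $r1:8, $r2:10, $r3:10, $r4:4, $r5:1}  ⟨branch taken⟩
[2] nor  $r5, $r3, $r0  →  {$r0:0, $r1:8, $r2:10, $r3:10, $r4:4, $r5:65525}
[4] sub  $r1, $r5, $r2  →  {$r0:0, $r1:65515, $r2:10, $r3:10, $r4:4, $r5:65525}
[5] andi  $r3, $r3, 3  →  {$r0:0, $r1:65515, $r2:10, $r3:2, $r4:4, $r5:65525}

65525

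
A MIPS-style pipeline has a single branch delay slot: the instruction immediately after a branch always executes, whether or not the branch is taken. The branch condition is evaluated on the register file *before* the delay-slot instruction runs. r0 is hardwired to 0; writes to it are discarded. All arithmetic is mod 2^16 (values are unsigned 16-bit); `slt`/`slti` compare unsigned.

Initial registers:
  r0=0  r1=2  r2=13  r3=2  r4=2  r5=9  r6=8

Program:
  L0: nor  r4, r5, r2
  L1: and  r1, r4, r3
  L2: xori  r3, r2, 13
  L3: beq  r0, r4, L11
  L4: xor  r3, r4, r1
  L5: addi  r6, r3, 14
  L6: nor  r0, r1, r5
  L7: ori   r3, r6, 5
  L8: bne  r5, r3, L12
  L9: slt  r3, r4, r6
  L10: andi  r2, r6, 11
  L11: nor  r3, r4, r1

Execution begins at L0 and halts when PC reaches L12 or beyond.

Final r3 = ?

[0] nor  r4, r5, r2  →  {r0:0, r1:2, r2:13, r3:2, r4:65522, r5:9, r6:8}
[1] and  r1, r4, r3  →  {r0:0, r1:2, r2:13, r3:2, r4:65522, r5:9, r6:8}
[2] xori  r3, r2, 13  →  {r0:0, r1:2, r2:13, r3:0, r4:65522, r5:9, r6:8}
[3] beq  r0, r4, L11  →  {r0:0, r1:2, r2:13, r3:0, r4:65522, r5:9, r6:8}  ⟨branch fallthrough⟩
[4] xor  r3, r4, r1  →  {r0:0, r1:2, r2:13, r3:65520, r4:65522, r5:9, r6:8}
[5] addi  r6, r3, 14  →  {r0:0, r1:2, r2:13, r3:65520, r4:65522, r5:9, r6:65534}
[6] nor  r0, r1, r5  →  {r0:0, r1:2, r2:13, r3:65520, r4:65522, r5:9, r6:65534}
[7] ori   r3, r6, 5  →  {r0:0, r1:2, r2:13, r3:65535, r4:65522, r5:9, r6:65534}
[8] bne  r5, r3, L12  →  {r0:0, r1:2, r2:13, r3:65535, r4:65522, r5:9, r6:65534}  ⟨branch taken⟩
[9] slt  r3, r4, r6  →  {r0:0, r1:2, r2:13, r3:1, r4:65522, r5:9, r6:65534}

1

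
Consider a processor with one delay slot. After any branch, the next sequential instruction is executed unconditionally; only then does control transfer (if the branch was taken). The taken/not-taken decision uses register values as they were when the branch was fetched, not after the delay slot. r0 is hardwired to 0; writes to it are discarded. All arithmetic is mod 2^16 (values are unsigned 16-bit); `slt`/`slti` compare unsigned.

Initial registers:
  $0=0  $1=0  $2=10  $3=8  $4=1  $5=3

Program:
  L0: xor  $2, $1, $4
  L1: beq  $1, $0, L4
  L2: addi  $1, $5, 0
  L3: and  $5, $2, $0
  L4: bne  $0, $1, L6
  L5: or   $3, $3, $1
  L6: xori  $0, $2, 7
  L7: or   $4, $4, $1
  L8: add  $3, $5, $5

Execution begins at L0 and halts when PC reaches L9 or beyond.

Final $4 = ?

  step pc=0: xor  $2, $1, $4  regs=(0,0,1,8,1,3)
  step pc=1: beq  $1, $0, L4  cond=T  regs=(0,0,1,8,1,3)
  step pc=2: addi  $1, $5, 0  regs=(0,3,1,8,1,3)
  step pc=4: bne  $0, $1, L6  cond=T  regs=(0,3,1,8,1,3)
  step pc=5: or   $3, $3, $1  regs=(0,3,1,11,1,3)
  step pc=6: xori  $0, $2, 7  regs=(0,3,1,11,1,3)
  step pc=7: or   $4, $4, $1  regs=(0,3,1,11,3,3)
  step pc=8: add  $3, $5, $5  regs=(0,3,1,6,3,3)

3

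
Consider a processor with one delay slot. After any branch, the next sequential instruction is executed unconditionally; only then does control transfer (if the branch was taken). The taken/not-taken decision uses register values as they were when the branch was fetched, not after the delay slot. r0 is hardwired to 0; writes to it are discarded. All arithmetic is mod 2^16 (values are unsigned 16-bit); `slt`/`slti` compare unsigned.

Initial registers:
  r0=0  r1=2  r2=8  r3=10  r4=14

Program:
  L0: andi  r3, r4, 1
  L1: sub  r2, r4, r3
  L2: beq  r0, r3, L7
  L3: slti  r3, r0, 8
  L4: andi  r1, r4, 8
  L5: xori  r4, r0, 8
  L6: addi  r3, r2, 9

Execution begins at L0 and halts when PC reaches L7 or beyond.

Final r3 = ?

1

  step pc=0: andi  r3, r4, 1  regs=(0,2,8,0,14)
  step pc=1: sub  r2, r4, r3  regs=(0,2,14,0,14)
  step pc=2: beq  r0, r3, L7  cond=T  regs=(0,2,14,0,14)
  step pc=3: slti  r3, r0, 8  regs=(0,2,14,1,14)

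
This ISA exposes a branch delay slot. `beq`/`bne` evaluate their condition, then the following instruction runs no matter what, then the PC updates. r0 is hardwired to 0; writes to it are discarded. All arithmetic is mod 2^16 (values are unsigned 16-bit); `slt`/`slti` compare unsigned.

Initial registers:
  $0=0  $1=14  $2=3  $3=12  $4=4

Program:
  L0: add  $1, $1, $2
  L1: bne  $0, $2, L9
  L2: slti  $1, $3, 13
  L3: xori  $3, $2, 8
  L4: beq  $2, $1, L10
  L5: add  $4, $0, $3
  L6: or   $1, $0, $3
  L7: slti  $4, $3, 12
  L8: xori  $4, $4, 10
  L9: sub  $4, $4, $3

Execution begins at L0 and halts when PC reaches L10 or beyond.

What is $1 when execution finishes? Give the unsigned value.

PC=0  add  $1, $1, $2        | $0=0 $1=17 $2=3 $3=12 $4=4
PC=1  bne  $0, $2, L9        | $0=0 $1=17 $2=3 $3=12 $4=4  [TAKEN]
PC=2  slti  $1, $3, 13       | $0=0 $1=1 $2=3 $3=12 $4=4
PC=9  sub  $4, $4, $3        | $0=0 $1=1 $2=3 $3=12 $4=65528

1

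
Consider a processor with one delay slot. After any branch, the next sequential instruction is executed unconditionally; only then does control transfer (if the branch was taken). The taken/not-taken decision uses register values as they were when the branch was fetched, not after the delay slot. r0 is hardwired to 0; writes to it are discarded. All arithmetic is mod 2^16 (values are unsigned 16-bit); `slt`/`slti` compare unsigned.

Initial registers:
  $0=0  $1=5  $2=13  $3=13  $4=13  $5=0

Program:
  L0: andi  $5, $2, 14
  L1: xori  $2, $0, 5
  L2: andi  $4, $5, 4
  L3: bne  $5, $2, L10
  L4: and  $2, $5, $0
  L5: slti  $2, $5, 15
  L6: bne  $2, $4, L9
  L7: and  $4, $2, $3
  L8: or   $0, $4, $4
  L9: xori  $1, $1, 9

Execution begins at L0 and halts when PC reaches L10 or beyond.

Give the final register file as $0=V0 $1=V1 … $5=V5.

[0] andi  $5, $2, 14  →  {$0:0, $1:5, $2:13, $3:13, $4:13, $5:12}
[1] xori  $2, $0, 5  →  {$0:0, $1:5, $2:5, $3:13, $4:13, $5:12}
[2] andi  $4, $5, 4  →  {$0:0, $1:5, $2:5, $3:13, $4:4, $5:12}
[3] bne  $5, $2, L10  →  {$0:0, $1:5, $2:5, $3:13, $4:4, $5:12}  ⟨branch taken⟩
[4] and  $2, $5, $0  →  {$0:0, $1:5, $2:0, $3:13, $4:4, $5:12}

$0=0 $1=5 $2=0 $3=13 $4=4 $5=12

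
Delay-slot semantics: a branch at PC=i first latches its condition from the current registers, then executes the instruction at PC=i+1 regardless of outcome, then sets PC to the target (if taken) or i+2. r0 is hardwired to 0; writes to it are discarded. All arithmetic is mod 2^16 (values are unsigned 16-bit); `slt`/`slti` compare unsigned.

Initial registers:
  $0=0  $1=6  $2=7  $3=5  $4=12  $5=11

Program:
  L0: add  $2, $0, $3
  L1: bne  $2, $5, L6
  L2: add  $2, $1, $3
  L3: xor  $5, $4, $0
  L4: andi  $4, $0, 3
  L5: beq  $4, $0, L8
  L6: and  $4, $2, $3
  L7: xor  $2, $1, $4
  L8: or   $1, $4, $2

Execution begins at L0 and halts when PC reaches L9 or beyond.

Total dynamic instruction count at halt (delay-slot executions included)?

  step pc=0: add  $2, $0, $3  regs=(0,6,5,5,12,11)
  step pc=1: bne  $2, $5, L6  cond=T  regs=(0,6,5,5,12,11)
  step pc=2: add  $2, $1, $3  regs=(0,6,11,5,12,11)
  step pc=6: and  $4, $2, $3  regs=(0,6,11,5,1,11)
  step pc=7: xor  $2, $1, $4  regs=(0,6,7,5,1,11)
  step pc=8: or   $1, $4, $2  regs=(0,7,7,5,1,11)

6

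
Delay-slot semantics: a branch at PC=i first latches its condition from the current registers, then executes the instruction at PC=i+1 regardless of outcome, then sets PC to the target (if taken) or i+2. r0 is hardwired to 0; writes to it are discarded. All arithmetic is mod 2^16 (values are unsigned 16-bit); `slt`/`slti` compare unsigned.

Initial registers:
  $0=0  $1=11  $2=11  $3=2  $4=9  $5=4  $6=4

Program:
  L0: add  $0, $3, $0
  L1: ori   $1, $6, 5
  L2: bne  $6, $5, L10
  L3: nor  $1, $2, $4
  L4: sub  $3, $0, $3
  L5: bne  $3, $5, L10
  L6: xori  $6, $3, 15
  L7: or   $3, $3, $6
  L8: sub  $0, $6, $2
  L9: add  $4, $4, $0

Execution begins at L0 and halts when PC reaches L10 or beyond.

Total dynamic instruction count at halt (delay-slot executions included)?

[0] add  $0, $3, $0  →  {$0:0, $1:11, $2:11, $3:2, $4:9, $5:4, $6:4}
[1] ori   $1, $6, 5  →  {$0:0, $1:5, $2:11, $3:2, $4:9, $5:4, $6:4}
[2] bne  $6, $5, L10  →  {$0:0, $1:5, $2:11, $3:2, $4:9, $5:4, $6:4}  ⟨branch fallthrough⟩
[3] nor  $1, $2, $4  →  {$0:0, $1:65524, $2:11, $3:2, $4:9, $5:4, $6:4}
[4] sub  $3, $0, $3  →  {$0:0, $1:65524, $2:11, $3:65534, $4:9, $5:4, $6:4}
[5] bne  $3, $5, L10  →  {$0:0, $1:65524, $2:11, $3:65534, $4:9, $5:4, $6:4}  ⟨branch taken⟩
[6] xori  $6, $3, 15  →  {$0:0, $1:65524, $2:11, $3:65534, $4:9, $5:4, $6:65521}

7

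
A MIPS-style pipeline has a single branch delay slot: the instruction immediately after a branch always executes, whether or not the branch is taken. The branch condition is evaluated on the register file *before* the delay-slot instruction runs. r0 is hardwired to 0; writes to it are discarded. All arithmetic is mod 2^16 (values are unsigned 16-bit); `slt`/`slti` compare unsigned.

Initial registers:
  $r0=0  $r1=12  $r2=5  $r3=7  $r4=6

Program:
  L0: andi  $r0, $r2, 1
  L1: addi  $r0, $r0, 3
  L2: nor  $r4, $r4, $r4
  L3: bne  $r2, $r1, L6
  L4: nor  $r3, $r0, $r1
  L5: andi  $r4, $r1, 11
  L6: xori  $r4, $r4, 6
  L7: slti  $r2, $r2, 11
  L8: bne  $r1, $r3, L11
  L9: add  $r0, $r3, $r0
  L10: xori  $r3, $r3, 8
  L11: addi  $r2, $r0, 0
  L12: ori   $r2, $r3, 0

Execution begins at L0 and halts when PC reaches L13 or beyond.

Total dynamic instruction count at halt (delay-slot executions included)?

PC=0  andi  $r0, $r2, 1      | $r0=0 $r1=12 $r2=5 $r3=7 $r4=6
PC=1  addi  $r0, $r0, 3      | $r0=0 $r1=12 $r2=5 $r3=7 $r4=6
PC=2  nor  $r4, $r4, $r4     | $r0=0 $r1=12 $r2=5 $r3=7 $r4=65529
PC=3  bne  $r2, $r1, L6      | $r0=0 $r1=12 $r2=5 $r3=7 $r4=65529  [TAKEN]
PC=4  nor  $r3, $r0, $r1     | $r0=0 $r1=12 $r2=5 $r3=65523 $r4=65529
PC=6  xori  $r4, $r4, 6      | $r0=0 $r1=12 $r2=5 $r3=65523 $r4=65535
PC=7  slti  $r2, $r2, 11     | $r0=0 $r1=12 $r2=1 $r3=65523 $r4=65535
PC=8  bne  $r1, $r3, L11     | $r0=0 $r1=12 $r2=1 $r3=65523 $r4=65535  [TAKEN]
PC=9  add  $r0, $r3, $r0     | $r0=0 $r1=12 $r2=1 $r3=65523 $r4=65535
PC=11 addi  $r2, $r0, 0      | $r0=0 $r1=12 $r2=0 $r3=65523 $r4=65535
PC=12 ori   $r2, $r3, 0      | $r0=0 $r1=12 $r2=65523 $r3=65523 $r4=65535

11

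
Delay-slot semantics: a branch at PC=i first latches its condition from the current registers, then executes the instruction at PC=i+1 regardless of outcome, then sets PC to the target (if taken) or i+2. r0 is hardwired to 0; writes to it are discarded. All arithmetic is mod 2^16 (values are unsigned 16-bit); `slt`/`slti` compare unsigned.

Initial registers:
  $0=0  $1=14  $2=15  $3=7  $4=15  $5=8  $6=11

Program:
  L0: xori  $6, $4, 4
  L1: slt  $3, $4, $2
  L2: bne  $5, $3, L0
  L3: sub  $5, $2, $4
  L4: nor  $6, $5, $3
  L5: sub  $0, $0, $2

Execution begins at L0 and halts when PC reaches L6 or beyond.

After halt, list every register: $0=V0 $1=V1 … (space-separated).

#0 xori  $6, $4, 4 ; 0/14/15/7/15/8/11
#1 slt  $3, $4, $2 ; 0/14/15/0/15/8/11
#2 bne  $5, $3, L0 ; 0/14/15/0/15/8/11 ; →target
#3 sub  $5, $2, $4 ; 0/14/15/0/15/0/11
#0 xori  $6, $4, 4 ; 0/14/15/0/15/0/11
#1 slt  $3, $4, $2 ; 0/14/15/0/15/0/11
#2 bne  $5, $3, L0 ; 0/14/15/0/15/0/11 ; →fallthru
#3 sub  $5, $2, $4 ; 0/14/15/0/15/0/11
#4 nor  $6, $5, $3 ; 0/14/15/0/15/0/65535
#5 sub  $0, $0, $2 ; 0/14/15/0/15/0/65535

$0=0 $1=14 $2=15 $3=0 $4=15 $5=0 $6=65535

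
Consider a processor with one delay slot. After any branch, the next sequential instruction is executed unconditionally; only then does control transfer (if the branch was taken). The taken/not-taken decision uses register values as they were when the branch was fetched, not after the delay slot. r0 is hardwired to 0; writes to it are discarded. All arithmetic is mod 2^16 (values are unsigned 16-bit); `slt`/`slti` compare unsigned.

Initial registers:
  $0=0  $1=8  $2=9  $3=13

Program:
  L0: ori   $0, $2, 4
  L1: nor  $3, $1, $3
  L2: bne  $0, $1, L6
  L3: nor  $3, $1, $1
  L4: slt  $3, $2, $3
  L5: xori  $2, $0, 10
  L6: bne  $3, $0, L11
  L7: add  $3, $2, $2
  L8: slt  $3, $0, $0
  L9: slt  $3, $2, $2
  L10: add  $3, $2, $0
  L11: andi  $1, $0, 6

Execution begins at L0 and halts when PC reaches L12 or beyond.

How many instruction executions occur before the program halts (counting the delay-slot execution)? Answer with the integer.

7

[0] ori   $0, $2, 4  →  {$0:0, $1:8, $2:9, $3:13}
[1] nor  $3, $1, $3  →  {$0:0, $1:8, $2:9, $3:65522}
[2] bne  $0, $1, L6  →  {$0:0, $1:8, $2:9, $3:65522}  ⟨branch taken⟩
[3] nor  $3, $1, $1  →  {$0:0, $1:8, $2:9, $3:65527}
[6] bne  $3, $0, L11  →  {$0:0, $1:8, $2:9, $3:65527}  ⟨branch taken⟩
[7] add  $3, $2, $2  →  {$0:0, $1:8, $2:9, $3:18}
[11] andi  $1, $0, 6  →  {$0:0, $1:0, $2:9, $3:18}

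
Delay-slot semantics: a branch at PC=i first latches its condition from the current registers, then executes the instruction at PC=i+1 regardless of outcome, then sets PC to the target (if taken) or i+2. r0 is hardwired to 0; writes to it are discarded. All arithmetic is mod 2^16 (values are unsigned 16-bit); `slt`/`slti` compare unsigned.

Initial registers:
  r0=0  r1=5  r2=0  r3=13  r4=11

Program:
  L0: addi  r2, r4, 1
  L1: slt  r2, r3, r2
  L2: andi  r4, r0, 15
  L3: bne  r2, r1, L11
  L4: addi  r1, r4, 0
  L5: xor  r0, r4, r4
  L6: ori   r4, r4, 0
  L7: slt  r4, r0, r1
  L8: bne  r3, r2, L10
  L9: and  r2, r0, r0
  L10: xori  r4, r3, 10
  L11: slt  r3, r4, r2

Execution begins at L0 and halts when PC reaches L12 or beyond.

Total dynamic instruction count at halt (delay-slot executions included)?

6

  step pc=0: addi  r2, r4, 1  regs=(0,5,12,13,11)
  step pc=1: slt  r2, r3, r2  regs=(0,5,0,13,11)
  step pc=2: andi  r4, r0, 15  regs=(0,5,0,13,0)
  step pc=3: bne  r2, r1, L11  cond=T  regs=(0,5,0,13,0)
  step pc=4: addi  r1, r4, 0  regs=(0,0,0,13,0)
  step pc=11: slt  r3, r4, r2  regs=(0,0,0,0,0)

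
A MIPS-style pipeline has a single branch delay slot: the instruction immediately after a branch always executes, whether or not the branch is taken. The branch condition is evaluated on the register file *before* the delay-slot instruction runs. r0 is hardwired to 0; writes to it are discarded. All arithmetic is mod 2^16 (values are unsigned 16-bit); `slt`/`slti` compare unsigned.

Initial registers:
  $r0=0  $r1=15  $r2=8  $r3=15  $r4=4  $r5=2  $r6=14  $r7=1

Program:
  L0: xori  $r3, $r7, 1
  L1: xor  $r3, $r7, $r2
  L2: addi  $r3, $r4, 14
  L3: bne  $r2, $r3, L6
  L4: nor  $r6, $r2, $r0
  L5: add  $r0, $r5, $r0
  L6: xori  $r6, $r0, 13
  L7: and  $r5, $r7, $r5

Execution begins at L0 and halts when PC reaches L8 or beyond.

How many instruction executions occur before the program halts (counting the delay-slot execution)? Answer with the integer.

7

#0 xori  $r3, $r7, 1 ; 0/15/8/0/4/2/14/1
#1 xor  $r3, $r7, $r2 ; 0/15/8/9/4/2/14/1
#2 addi  $r3, $r4, 14 ; 0/15/8/18/4/2/14/1
#3 bne  $r2, $r3, L6 ; 0/15/8/18/4/2/14/1 ; →target
#4 nor  $r6, $r2, $r0 ; 0/15/8/18/4/2/65527/1
#6 xori  $r6, $r0, 13 ; 0/15/8/18/4/2/13/1
#7 and  $r5, $r7, $r5 ; 0/15/8/18/4/0/13/1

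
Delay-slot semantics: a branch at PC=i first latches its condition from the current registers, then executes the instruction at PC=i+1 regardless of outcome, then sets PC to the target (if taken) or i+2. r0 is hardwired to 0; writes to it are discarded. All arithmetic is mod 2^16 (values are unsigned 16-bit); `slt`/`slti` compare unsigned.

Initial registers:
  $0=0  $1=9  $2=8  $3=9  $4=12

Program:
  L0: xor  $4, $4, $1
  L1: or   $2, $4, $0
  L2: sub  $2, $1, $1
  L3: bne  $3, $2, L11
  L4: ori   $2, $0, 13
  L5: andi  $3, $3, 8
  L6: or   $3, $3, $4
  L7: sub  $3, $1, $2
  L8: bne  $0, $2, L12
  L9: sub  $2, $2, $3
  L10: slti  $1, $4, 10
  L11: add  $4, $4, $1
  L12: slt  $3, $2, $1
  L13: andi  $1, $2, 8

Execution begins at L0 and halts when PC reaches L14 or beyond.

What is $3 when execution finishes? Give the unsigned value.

  step pc=0: xor  $4, $4, $1  regs=(0,9,8,9,5)
  step pc=1: or   $2, $4, $0  regs=(0,9,5,9,5)
  step pc=2: sub  $2, $1, $1  regs=(0,9,0,9,5)
  step pc=3: bne  $3, $2, L11  cond=T  regs=(0,9,0,9,5)
  step pc=4: ori   $2, $0, 13  regs=(0,9,13,9,5)
  step pc=11: add  $4, $4, $1  regs=(0,9,13,9,14)
  step pc=12: slt  $3, $2, $1  regs=(0,9,13,0,14)
  step pc=13: andi  $1, $2, 8  regs=(0,8,13,0,14)

0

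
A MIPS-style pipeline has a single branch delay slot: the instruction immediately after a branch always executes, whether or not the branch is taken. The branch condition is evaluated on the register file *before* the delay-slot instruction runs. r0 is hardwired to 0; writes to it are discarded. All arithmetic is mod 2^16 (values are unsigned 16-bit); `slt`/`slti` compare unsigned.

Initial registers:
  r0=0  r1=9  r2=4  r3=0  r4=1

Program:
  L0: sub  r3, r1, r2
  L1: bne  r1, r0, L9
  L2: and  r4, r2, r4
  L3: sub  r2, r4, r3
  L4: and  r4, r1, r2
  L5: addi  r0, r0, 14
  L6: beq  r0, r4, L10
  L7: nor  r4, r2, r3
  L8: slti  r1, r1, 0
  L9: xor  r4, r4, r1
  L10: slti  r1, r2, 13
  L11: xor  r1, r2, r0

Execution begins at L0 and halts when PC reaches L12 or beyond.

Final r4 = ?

#0 sub  r3, r1, r2 ; 0/9/4/5/1
#1 bne  r1, r0, L9 ; 0/9/4/5/1 ; →target
#2 and  r4, r2, r4 ; 0/9/4/5/0
#9 xor  r4, r4, r1 ; 0/9/4/5/9
#10 slti  r1, r2, 13 ; 0/1/4/5/9
#11 xor  r1, r2, r0 ; 0/4/4/5/9

9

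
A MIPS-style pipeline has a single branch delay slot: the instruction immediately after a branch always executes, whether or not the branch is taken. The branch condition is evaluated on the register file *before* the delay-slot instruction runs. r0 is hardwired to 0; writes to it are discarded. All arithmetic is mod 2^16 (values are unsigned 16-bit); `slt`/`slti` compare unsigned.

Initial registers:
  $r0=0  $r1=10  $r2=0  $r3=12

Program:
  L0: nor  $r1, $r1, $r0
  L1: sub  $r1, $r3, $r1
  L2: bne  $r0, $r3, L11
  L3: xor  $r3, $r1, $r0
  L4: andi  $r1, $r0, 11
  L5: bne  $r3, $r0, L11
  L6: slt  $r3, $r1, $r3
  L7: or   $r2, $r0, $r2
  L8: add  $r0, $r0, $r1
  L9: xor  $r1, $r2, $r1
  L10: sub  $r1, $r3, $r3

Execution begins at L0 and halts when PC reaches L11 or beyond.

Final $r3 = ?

23

PC=0  nor  $r1, $r1, $r0     | $r0=0 $r1=65525 $r2=0 $r3=12
PC=1  sub  $r1, $r3, $r1     | $r0=0 $r1=23 $r2=0 $r3=12
PC=2  bne  $r0, $r3, L11     | $r0=0 $r1=23 $r2=0 $r3=12  [TAKEN]
PC=3  xor  $r3, $r1, $r0     | $r0=0 $r1=23 $r2=0 $r3=23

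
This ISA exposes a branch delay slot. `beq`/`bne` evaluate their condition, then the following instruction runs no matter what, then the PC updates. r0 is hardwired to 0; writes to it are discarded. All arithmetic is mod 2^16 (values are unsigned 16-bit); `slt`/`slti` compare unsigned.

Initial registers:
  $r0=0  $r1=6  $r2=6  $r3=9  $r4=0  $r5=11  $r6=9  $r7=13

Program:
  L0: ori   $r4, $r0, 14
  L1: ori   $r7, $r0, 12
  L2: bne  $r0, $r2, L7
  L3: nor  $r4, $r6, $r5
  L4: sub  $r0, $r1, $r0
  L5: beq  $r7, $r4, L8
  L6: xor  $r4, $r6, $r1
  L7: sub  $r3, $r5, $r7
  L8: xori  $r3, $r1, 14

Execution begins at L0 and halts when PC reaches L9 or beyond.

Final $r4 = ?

65524

  step pc=0: ori   $r4, $r0, 14  regs=(0,6,6,9,14,11,9,13)
  step pc=1: ori   $r7, $r0, 12  regs=(0,6,6,9,14,11,9,12)
  step pc=2: bne  $r0, $r2, L7  cond=T  regs=(0,6,6,9,14,11,9,12)
  step pc=3: nor  $r4, $r6, $r5  regs=(0,6,6,9,65524,11,9,12)
  step pc=7: sub  $r3, $r5, $r7  regs=(0,6,6,65535,65524,11,9,12)
  step pc=8: xori  $r3, $r1, 14  regs=(0,6,6,8,65524,11,9,12)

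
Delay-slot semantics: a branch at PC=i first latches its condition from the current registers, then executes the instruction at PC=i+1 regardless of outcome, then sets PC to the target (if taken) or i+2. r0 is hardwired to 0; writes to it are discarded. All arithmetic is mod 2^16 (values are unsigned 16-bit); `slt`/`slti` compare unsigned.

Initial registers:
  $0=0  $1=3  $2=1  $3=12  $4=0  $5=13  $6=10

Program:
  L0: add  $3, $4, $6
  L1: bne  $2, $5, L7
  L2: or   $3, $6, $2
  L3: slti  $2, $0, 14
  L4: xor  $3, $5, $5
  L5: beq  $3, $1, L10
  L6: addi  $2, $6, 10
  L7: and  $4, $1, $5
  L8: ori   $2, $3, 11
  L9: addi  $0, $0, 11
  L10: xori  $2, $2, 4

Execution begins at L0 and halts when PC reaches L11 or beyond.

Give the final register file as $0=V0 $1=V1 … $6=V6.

$0=0 $1=3 $2=15 $3=11 $4=1 $5=13 $6=10

[0] add  $3, $4, $6  →  {$0:0, $1:3, $2:1, $3:10, $4:0, $5:13, $6:10}
[1] bne  $2, $5, L7  →  {$0:0, $1:3, $2:1, $3:10, $4:0, $5:13, $6:10}  ⟨branch taken⟩
[2] or   $3, $6, $2  →  {$0:0, $1:3, $2:1, $3:11, $4:0, $5:13, $6:10}
[7] and  $4, $1, $5  →  {$0:0, $1:3, $2:1, $3:11, $4:1, $5:13, $6:10}
[8] ori   $2, $3, 11  →  {$0:0, $1:3, $2:11, $3:11, $4:1, $5:13, $6:10}
[9] addi  $0, $0, 11  →  {$0:0, $1:3, $2:11, $3:11, $4:1, $5:13, $6:10}
[10] xori  $2, $2, 4  →  {$0:0, $1:3, $2:15, $3:11, $4:1, $5:13, $6:10}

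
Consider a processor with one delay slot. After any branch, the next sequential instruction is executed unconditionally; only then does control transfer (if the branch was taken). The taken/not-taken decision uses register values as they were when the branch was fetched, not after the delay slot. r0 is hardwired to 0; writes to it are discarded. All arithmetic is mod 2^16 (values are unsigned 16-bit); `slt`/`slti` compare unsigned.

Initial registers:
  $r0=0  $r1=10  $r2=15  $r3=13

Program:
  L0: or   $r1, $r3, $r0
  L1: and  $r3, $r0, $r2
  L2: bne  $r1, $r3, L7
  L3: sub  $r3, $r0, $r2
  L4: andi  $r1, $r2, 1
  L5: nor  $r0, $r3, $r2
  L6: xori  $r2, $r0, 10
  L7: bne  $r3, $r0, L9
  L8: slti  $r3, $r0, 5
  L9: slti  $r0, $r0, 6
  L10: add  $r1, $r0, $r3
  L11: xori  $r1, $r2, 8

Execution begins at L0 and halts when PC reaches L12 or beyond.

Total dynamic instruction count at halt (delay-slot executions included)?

9

#0 or   $r1, $r3, $r0 ; 0/13/15/13
#1 and  $r3, $r0, $r2 ; 0/13/15/0
#2 bne  $r1, $r3, L7 ; 0/13/15/0 ; →target
#3 sub  $r3, $r0, $r2 ; 0/13/15/65521
#7 bne  $r3, $r0, L9 ; 0/13/15/65521 ; →target
#8 slti  $r3, $r0, 5 ; 0/13/15/1
#9 slti  $r0, $r0, 6 ; 0/13/15/1
#10 add  $r1, $r0, $r3 ; 0/1/15/1
#11 xori  $r1, $r2, 8 ; 0/7/15/1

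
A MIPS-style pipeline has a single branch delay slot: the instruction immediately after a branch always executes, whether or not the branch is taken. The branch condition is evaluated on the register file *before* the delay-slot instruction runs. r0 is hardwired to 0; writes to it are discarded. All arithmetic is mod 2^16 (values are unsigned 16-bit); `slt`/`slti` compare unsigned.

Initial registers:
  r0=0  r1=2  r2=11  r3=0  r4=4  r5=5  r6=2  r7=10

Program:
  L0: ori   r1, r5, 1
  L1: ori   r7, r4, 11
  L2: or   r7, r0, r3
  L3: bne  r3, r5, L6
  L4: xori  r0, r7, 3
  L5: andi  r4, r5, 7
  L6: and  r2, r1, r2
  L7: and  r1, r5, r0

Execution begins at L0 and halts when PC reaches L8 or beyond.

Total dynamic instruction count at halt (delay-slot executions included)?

[0] ori   r1, r5, 1  →  {r0:0, r1:5, r2:11, r3:0, r4:4, r5:5, r6:2, r7:10}
[1] ori   r7, r4, 11  →  {r0:0, r1:5, r2:11, r3:0, r4:4, r5:5, r6:2, r7:15}
[2] or   r7, r0, r3  →  {r0:0, r1:5, r2:11, r3:0, r4:4, r5:5, r6:2, r7:0}
[3] bne  r3, r5, L6  →  {r0:0, r1:5, r2:11, r3:0, r4:4, r5:5, r6:2, r7:0}  ⟨branch taken⟩
[4] xori  r0, r7, 3  →  {r0:0, r1:5, r2:11, r3:0, r4:4, r5:5, r6:2, r7:0}
[6] and  r2, r1, r2  →  {r0:0, r1:5, r2:1, r3:0, r4:4, r5:5, r6:2, r7:0}
[7] and  r1, r5, r0  →  {r0:0, r1:0, r2:1, r3:0, r4:4, r5:5, r6:2, r7:0}

7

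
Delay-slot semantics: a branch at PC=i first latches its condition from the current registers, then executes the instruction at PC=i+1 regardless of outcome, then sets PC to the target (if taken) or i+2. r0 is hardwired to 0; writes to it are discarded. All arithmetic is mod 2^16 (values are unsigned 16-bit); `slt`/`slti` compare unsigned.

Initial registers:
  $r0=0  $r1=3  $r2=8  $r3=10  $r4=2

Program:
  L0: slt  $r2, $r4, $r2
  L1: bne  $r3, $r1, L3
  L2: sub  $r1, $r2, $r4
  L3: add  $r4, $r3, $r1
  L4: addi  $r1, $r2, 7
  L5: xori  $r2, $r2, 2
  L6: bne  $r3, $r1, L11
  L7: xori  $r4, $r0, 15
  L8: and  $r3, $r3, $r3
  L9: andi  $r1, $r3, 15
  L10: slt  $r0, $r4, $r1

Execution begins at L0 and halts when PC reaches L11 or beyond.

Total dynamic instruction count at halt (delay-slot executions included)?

8

#0 slt  $r2, $r4, $r2 ; 0/3/1/10/2
#1 bne  $r3, $r1, L3 ; 0/3/1/10/2 ; →target
#2 sub  $r1, $r2, $r4 ; 0/65535/1/10/2
#3 add  $r4, $r3, $r1 ; 0/65535/1/10/9
#4 addi  $r1, $r2, 7 ; 0/8/1/10/9
#5 xori  $r2, $r2, 2 ; 0/8/3/10/9
#6 bne  $r3, $r1, L11 ; 0/8/3/10/9 ; →target
#7 xori  $r4, $r0, 15 ; 0/8/3/10/15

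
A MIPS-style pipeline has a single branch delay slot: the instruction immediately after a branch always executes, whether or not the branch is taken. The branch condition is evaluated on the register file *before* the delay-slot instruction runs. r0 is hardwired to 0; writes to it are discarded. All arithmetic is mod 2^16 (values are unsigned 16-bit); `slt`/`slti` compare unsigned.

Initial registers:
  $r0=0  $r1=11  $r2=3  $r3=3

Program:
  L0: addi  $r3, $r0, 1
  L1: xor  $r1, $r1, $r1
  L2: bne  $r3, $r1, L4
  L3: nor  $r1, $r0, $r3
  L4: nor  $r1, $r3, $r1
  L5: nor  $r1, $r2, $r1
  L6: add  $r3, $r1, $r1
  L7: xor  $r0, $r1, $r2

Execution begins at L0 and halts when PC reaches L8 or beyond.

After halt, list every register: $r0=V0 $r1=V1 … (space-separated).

  step pc=0: addi  $r3, $r0, 1  regs=(0,11,3,1)
  step pc=1: xor  $r1, $r1, $r1  regs=(0,0,3,1)
  step pc=2: bne  $r3, $r1, L4  cond=T  regs=(0,0,3,1)
  step pc=3: nor  $r1, $r0, $r3  regs=(0,65534,3,1)
  step pc=4: nor  $r1, $r3, $r1  regs=(0,0,3,1)
  step pc=5: nor  $r1, $r2, $r1  regs=(0,65532,3,1)
  step pc=6: add  $r3, $r1, $r1  regs=(0,65532,3,65528)
  step pc=7: xor  $r0, $r1, $r2  regs=(0,65532,3,65528)

$r0=0 $r1=65532 $r2=3 $r3=65528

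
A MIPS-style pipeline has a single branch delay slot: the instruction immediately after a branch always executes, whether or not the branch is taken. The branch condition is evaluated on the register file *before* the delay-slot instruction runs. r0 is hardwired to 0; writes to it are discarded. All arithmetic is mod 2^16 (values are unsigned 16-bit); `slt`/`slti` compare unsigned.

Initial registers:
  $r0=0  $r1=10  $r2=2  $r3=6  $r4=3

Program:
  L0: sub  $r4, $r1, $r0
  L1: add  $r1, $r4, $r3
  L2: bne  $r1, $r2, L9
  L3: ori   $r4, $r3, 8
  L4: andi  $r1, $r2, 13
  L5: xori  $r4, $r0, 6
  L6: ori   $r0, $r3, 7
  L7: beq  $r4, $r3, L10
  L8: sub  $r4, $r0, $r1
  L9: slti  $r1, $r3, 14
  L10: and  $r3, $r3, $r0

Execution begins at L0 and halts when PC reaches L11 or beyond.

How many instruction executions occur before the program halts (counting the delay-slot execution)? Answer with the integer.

6

  step pc=0: sub  $r4, $r1, $r0  regs=(0,10,2,6,10)
  step pc=1: add  $r1, $r4, $r3  regs=(0,16,2,6,10)
  step pc=2: bne  $r1, $r2, L9  cond=T  regs=(0,16,2,6,10)
  step pc=3: ori   $r4, $r3, 8  regs=(0,16,2,6,14)
  step pc=9: slti  $r1, $r3, 14  regs=(0,1,2,6,14)
  step pc=10: and  $r3, $r3, $r0  regs=(0,1,2,0,14)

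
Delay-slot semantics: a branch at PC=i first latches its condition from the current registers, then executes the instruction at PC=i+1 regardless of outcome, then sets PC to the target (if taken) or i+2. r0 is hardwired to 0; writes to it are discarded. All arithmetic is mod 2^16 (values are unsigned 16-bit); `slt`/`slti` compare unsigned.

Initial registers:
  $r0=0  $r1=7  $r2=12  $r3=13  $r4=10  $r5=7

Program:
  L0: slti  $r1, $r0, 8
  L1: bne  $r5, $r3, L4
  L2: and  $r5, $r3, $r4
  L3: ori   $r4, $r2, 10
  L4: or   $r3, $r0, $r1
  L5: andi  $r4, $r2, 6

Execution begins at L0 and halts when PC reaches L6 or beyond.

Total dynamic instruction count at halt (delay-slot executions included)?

5

#0 slti  $r1, $r0, 8 ; 0/1/12/13/10/7
#1 bne  $r5, $r3, L4 ; 0/1/12/13/10/7 ; →target
#2 and  $r5, $r3, $r4 ; 0/1/12/13/10/8
#4 or   $r3, $r0, $r1 ; 0/1/12/1/10/8
#5 andi  $r4, $r2, 6 ; 0/1/12/1/4/8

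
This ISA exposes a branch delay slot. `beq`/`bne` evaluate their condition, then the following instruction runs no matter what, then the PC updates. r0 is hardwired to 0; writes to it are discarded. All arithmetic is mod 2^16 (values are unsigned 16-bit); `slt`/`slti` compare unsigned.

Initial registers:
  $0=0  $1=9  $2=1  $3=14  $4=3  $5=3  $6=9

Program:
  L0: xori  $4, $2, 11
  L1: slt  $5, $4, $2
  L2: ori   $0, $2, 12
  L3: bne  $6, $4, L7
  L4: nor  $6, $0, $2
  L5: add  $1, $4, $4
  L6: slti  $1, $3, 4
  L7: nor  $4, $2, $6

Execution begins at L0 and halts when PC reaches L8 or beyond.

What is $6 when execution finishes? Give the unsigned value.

65534

[0] xori  $4, $2, 11  →  {$0:0, $1:9, $2:1, $3:14, $4:10, $5:3, $6:9}
[1] slt  $5, $4, $2  →  {$0:0, $1:9, $2:1, $3:14, $4:10, $5:0, $6:9}
[2] ori   $0, $2, 12  →  {$0:0, $1:9, $2:1, $3:14, $4:10, $5:0, $6:9}
[3] bne  $6, $4, L7  →  {$0:0, $1:9, $2:1, $3:14, $4:10, $5:0, $6:9}  ⟨branch taken⟩
[4] nor  $6, $0, $2  →  {$0:0, $1:9, $2:1, $3:14, $4:10, $5:0, $6:65534}
[7] nor  $4, $2, $6  →  {$0:0, $1:9, $2:1, $3:14, $4:0, $5:0, $6:65534}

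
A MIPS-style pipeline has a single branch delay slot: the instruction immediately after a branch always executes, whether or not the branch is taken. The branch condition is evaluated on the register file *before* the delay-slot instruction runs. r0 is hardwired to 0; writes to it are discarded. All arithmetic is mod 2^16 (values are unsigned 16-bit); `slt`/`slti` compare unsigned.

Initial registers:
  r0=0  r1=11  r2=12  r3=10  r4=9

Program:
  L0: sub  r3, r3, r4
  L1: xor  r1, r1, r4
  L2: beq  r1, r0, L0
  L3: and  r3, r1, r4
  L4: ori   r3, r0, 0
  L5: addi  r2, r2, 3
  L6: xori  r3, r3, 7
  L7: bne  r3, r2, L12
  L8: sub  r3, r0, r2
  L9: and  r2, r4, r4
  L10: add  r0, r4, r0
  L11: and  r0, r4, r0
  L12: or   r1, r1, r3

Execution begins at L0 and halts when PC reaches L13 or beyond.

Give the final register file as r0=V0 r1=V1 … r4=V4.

[0] sub  r3, r3, r4  →  {r0:0, r1:11, r2:12, r3:1, r4:9}
[1] xor  r1, r1, r4  →  {r0:0, r1:2, r2:12, r3:1, r4:9}
[2] beq  r1, r0, L0  →  {r0:0, r1:2, r2:12, r3:1, r4:9}  ⟨branch fallthrough⟩
[3] and  r3, r1, r4  →  {r0:0, r1:2, r2:12, r3:0, r4:9}
[4] ori   r3, r0, 0  →  {r0:0, r1:2, r2:12, r3:0, r4:9}
[5] addi  r2, r2, 3  →  {r0:0, r1:2, r2:15, r3:0, r4:9}
[6] xori  r3, r3, 7  →  {r0:0, r1:2, r2:15, r3:7, r4:9}
[7] bne  r3, r2, L12  →  {r0:0, r1:2, r2:15, r3:7, r4:9}  ⟨branch taken⟩
[8] sub  r3, r0, r2  →  {r0:0, r1:2, r2:15, r3:65521, r4:9}
[12] or   r1, r1, r3  →  {r0:0, r1:65523, r2:15, r3:65521, r4:9}

r0=0 r1=65523 r2=15 r3=65521 r4=9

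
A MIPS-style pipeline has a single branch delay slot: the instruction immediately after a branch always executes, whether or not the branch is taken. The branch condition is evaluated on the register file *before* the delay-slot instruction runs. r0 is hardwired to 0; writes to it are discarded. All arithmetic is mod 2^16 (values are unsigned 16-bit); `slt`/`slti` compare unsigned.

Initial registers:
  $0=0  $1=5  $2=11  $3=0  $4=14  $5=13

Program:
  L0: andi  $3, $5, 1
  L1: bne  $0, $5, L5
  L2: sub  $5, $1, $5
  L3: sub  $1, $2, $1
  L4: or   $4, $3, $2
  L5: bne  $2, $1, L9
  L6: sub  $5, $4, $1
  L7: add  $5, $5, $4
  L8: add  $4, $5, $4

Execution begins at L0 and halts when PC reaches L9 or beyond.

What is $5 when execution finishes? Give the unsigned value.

PC=0  andi  $3, $5, 1        | $0=0 $1=5 $2=11 $3=1 $4=14 $5=13
PC=1  bne  $0, $5, L5        | $0=0 $1=5 $2=11 $3=1 $4=14 $5=13  [TAKEN]
PC=2  sub  $5, $1, $5        | $0=0 $1=5 $2=11 $3=1 $4=14 $5=65528
PC=5  bne  $2, $1, L9        | $0=0 $1=5 $2=11 $3=1 $4=14 $5=65528  [TAKEN]
PC=6  sub  $5, $4, $1        | $0=0 $1=5 $2=11 $3=1 $4=14 $5=9

9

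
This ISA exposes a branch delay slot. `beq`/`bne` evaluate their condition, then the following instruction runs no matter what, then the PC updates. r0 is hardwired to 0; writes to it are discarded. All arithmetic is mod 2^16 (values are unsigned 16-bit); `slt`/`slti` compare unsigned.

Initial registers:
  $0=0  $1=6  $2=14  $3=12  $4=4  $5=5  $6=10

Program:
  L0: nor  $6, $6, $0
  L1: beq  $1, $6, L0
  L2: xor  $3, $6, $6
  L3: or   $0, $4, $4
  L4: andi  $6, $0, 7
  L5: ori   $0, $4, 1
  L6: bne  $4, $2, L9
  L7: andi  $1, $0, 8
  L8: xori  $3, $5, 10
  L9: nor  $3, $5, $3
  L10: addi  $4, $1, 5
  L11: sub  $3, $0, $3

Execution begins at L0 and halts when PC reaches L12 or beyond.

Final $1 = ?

PC=0  nor  $6, $6, $0        | $0=0 $1=6 $2=14 $3=12 $4=4 $5=5 $6=65525
PC=1  beq  $1, $6, L0        | $0=0 $1=6 $2=14 $3=12 $4=4 $5=5 $6=65525  [not taken]
PC=2  xor  $3, $6, $6        | $0=0 $1=6 $2=14 $3=0 $4=4 $5=5 $6=65525
PC=3  or   $0, $4, $4        | $0=0 $1=6 $2=14 $3=0 $4=4 $5=5 $6=65525
PC=4  andi  $6, $0, 7        | $0=0 $1=6 $2=14 $3=0 $4=4 $5=5 $6=0
PC=5  ori   $0, $4, 1        | $0=0 $1=6 $2=14 $3=0 $4=4 $5=5 $6=0
PC=6  bne  $4, $2, L9        | $0=0 $1=6 $2=14 $3=0 $4=4 $5=5 $6=0  [TAKEN]
PC=7  andi  $1, $0, 8        | $0=0 $1=0 $2=14 $3=0 $4=4 $5=5 $6=0
PC=9  nor  $3, $5, $3        | $0=0 $1=0 $2=14 $3=65530 $4=4 $5=5 $6=0
PC=10 addi  $4, $1, 5        | $0=0 $1=0 $2=14 $3=65530 $4=5 $5=5 $6=0
PC=11 sub  $3, $0, $3        | $0=0 $1=0 $2=14 $3=6 $4=5 $5=5 $6=0

0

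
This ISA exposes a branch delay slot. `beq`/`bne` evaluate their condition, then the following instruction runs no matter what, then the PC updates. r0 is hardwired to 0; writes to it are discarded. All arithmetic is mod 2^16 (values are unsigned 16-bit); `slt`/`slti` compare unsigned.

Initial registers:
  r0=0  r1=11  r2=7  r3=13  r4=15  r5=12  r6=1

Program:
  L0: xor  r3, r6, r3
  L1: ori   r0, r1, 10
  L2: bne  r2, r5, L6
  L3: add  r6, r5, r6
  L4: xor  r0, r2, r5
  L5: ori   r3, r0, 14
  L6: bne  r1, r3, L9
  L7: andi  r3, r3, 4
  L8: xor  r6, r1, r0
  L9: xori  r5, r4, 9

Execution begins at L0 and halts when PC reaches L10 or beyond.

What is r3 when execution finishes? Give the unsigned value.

4

#0 xor  r3, r6, r3 ; 0/11/7/12/15/12/1
#1 ori   r0, r1, 10 ; 0/11/7/12/15/12/1
#2 bne  r2, r5, L6 ; 0/11/7/12/15/12/1 ; →target
#3 add  r6, r5, r6 ; 0/11/7/12/15/12/13
#6 bne  r1, r3, L9 ; 0/11/7/12/15/12/13 ; →target
#7 andi  r3, r3, 4 ; 0/11/7/4/15/12/13
#9 xori  r5, r4, 9 ; 0/11/7/4/15/6/13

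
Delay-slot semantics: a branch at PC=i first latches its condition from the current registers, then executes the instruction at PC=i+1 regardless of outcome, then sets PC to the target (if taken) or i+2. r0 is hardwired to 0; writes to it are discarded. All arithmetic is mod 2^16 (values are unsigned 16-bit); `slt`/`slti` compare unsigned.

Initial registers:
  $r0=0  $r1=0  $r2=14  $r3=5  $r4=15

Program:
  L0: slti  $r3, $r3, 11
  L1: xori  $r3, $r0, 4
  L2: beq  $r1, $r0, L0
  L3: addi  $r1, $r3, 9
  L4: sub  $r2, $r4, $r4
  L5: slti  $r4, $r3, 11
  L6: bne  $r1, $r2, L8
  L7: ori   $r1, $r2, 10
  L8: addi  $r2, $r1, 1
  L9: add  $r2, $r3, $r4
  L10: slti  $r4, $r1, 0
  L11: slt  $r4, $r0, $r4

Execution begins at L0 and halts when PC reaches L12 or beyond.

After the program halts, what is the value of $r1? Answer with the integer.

10

#0 slti  $r3, $r3, 11 ; 0/0/14/1/15
#1 xori  $r3, $r0, 4 ; 0/0/14/4/15
#2 beq  $r1, $r0, L0 ; 0/0/14/4/15 ; →target
#3 addi  $r1, $r3, 9 ; 0/13/14/4/15
#0 slti  $r3, $r3, 11 ; 0/13/14/1/15
#1 xori  $r3, $r0, 4 ; 0/13/14/4/15
#2 beq  $r1, $r0, L0 ; 0/13/14/4/15 ; →fallthru
#3 addi  $r1, $r3, 9 ; 0/13/14/4/15
#4 sub  $r2, $r4, $r4 ; 0/13/0/4/15
#5 slti  $r4, $r3, 11 ; 0/13/0/4/1
#6 bne  $r1, $r2, L8 ; 0/13/0/4/1 ; →target
#7 ori   $r1, $r2, 10 ; 0/10/0/4/1
#8 addi  $r2, $r1, 1 ; 0/10/11/4/1
#9 add  $r2, $r3, $r4 ; 0/10/5/4/1
#10 slti  $r4, $r1, 0 ; 0/10/5/4/0
#11 slt  $r4, $r0, $r4 ; 0/10/5/4/0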